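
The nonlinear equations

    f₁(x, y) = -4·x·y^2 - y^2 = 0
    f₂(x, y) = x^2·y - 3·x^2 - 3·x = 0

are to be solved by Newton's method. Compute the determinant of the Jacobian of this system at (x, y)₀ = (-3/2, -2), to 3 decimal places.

204.000

J = [[-4·y^2, -8·x·y - 2·y], [2·x·y - 6·x - 3, x^2]].
At the point, J = [[-16.000, -20.000], [12.000, 2.250]].
det J = 204.000.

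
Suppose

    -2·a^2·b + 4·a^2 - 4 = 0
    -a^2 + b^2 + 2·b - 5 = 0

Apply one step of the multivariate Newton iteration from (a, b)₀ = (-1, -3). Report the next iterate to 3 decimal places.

(-0.643, -3.571)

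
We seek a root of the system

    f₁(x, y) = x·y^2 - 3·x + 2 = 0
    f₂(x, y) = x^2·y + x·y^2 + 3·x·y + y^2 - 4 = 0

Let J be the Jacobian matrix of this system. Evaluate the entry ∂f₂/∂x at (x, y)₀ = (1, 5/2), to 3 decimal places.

∂f₂/∂x = 2·x·y + y^2 + 3·y.
At (1, 5/2) this is 18.750.

18.750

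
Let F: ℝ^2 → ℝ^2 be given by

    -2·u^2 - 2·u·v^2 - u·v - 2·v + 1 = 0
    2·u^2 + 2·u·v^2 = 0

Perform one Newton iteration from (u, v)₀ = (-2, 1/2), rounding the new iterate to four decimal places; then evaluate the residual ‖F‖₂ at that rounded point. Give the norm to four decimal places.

At (-2, 1/2): F = (-6.0000, 7.0000).
Jacobian J = [[-4·u - 2·v^2 - v, -4·u·v - u - 2], [4·u + 2·v^2, 4·u·v]].
At the point, J = [[7.0000, 4.0000], [-7.5000, -4.0000]] (det J = 2.0000).
Solving J·Δ = −F gives Δ = (2.0000, -2.0000).
Then the next iterate is (u, v)₁ = (0.0000, -1.5000).
Re-evaluating at (0.0000, -1.5000): F = (4.0000, 0.0000), so ‖F‖₂ = 4.0000.

4.0000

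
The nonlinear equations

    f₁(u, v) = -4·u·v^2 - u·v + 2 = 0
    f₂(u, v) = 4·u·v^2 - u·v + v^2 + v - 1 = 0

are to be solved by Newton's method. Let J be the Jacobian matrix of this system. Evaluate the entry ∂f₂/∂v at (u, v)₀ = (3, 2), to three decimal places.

∂f₂/∂v = 8·u·v - u + 2·v + 1.
At (3, 2) this is 50.000.

50.000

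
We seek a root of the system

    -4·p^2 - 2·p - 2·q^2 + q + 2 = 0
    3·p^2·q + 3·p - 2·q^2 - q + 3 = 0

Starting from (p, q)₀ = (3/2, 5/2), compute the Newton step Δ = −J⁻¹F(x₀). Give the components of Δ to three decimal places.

(-0.586, -1.311)

At (3/2, 5/2): F = (-20.000, 9.375).
Jacobian J = [[-8·p - 2, -4·q + 1], [6·p·q + 3, 3·p^2 - 4·q - 1]].
At the point, J = [[-14.000, -9.000], [25.500, -4.250]] (det J = 289.000).
Solving J·Δ = −F gives Δ = (-0.586, -1.311).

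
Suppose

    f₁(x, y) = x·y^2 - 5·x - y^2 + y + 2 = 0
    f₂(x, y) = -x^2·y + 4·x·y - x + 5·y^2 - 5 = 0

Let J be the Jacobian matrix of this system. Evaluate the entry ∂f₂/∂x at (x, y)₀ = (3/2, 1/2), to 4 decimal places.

∂f₂/∂x = -2·x·y + 4·y - 1.
At (3/2, 1/2) this is -0.5000.

-0.5000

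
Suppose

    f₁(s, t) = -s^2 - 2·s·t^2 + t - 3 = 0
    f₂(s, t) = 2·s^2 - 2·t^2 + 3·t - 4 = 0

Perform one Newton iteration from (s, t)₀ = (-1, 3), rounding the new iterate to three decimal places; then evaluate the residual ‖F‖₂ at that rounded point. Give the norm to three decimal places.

At (-1, 3): F = (17.000, -11.000).
Jacobian J = [[-2·s - 2·t^2, -4·s·t + 1], [4·s, -4·t + 3]].
At the point, J = [[-16.000, 13.000], [-4.000, -9.000]] (det J = 196.000).
Solving J·Δ = −F gives Δ = (0.051, -1.245).
Then the next iterate is (s, t)₁ = (-0.949, 1.755).
Re-evaluating at (-0.949, 1.755): F = (3.70029, -3.09385), so ‖F‖₂ = 4.823.

4.823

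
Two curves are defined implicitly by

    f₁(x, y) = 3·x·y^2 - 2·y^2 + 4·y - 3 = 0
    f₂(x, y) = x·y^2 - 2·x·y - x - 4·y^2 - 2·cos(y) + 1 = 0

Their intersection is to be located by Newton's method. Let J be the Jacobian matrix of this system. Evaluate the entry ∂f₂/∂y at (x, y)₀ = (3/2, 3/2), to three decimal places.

∂f₂/∂y = 2·x·y - 2·x - 8·y + 2·sin(y).
At (3/2, 3/2) this is -8.505.

-8.505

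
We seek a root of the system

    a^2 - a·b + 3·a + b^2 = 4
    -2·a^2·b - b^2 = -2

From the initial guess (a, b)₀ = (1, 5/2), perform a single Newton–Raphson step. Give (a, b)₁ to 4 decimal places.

At (1, 5/2): F = (3.7500, -9.2500).
Jacobian J = [[2·a - b + 3, -a + 2·b], [-4·a·b, -2·a^2 - 2·b]].
At the point, J = [[2.5000, 4.0000], [-10.0000, -7.0000]] (det J = 22.5000).
Solving J·Δ = −F gives Δ = (-0.4778, -0.6389).
Then the next iterate is (a, b)₁ = (0.5222, 1.8611).

(0.5222, 1.8611)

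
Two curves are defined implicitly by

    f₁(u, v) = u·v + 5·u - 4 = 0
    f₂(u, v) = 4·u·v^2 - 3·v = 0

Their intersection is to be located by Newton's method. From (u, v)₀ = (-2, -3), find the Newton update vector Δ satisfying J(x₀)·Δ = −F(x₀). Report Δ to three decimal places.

At (-2, -3): F = (-8.000, -63.000).
Jacobian J = [[v + 5, u], [4·v^2, 8·u·v - 3]].
At the point, J = [[2.000, -2.000], [36.000, 45.000]] (det J = 162.000).
Solving J·Δ = −F gives Δ = (3.000, -1.000).

(3.000, -1.000)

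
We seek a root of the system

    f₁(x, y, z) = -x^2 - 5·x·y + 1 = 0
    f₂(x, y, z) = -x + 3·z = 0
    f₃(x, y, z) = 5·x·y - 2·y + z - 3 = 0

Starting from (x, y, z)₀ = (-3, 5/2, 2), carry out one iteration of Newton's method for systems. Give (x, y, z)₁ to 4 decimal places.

(-0.6098, 1.5691, -0.2033)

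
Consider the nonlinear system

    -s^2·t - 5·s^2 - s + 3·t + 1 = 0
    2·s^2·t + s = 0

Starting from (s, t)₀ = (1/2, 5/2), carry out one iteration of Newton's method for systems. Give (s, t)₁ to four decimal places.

At (1/2, 5/2): F = (6.1250, 1.7500).
Jacobian J = [[-2·s·t - 10·s - 1, -s^2 + 3], [4·s·t + 1, 2·s^2]].
At the point, J = [[-8.5000, 2.7500], [6.0000, 0.5000]] (det J = -20.7500).
Solving J·Δ = −F gives Δ = (-0.0843, -2.4880).
Then the next iterate is (s, t)₁ = (0.4157, 0.0120).

(0.4157, 0.0120)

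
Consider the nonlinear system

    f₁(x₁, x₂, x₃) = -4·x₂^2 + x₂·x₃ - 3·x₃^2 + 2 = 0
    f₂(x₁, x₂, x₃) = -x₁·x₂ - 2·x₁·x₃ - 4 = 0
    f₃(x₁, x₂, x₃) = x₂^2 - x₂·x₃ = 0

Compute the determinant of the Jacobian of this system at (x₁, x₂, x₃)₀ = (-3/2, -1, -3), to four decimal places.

84.0000

J = [[0, -8·x₂ + x₃, x₂ - 6·x₃], [-x₂ - 2·x₃, -x₁, -2·x₁], [0, 2·x₂ - x₃, -x₂]].
At the point, J = [[0.0000, 5.0000, 17.0000], [7.0000, 1.5000, 3.0000], [0.0000, 1.0000, 1.0000]].
det J = 84.0000.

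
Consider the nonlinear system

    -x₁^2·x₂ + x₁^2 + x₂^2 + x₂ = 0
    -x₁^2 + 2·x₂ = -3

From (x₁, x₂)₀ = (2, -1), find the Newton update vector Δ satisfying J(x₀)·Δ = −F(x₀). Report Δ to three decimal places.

At (2, -1): F = (8.000, -3.000).
Jacobian J = [[-2·x₁·x₂ + 2·x₁, -x₁^2 + 2·x₂ + 1], [-2·x₁, 2]].
At the point, J = [[8.000, -5.000], [-4.000, 2.000]] (det J = -4.000).
Solving J·Δ = −F gives Δ = (0.250, 2.000).

(0.250, 2.000)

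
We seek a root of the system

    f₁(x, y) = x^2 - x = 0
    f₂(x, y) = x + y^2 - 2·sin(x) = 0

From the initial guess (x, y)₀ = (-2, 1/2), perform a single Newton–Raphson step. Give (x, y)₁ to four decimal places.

(-0.8000, -1.7673)

At (-2, 1/2): F = (6.0000, 0.068595).
Jacobian J = [[2·x - 1, 0], [-2·cos(x) + 1, 2·y]].
At the point, J = [[-5.0000, 0.0000], [1.832294, 1.0000]] (det J = -5.0000).
Solving J·Δ = −F gives Δ = (1.2000, -2.2673).
Then the next iterate is (x, y)₁ = (-0.8000, -1.7673).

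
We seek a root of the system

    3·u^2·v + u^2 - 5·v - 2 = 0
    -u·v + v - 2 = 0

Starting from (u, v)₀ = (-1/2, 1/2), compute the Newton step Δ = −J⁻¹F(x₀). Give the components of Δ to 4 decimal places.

(-1.8936, 0.2021)

At (-1/2, 1/2): F = (-3.8750, -1.2500).
Jacobian J = [[6·u·v + 2·u, 3·u^2 - 5], [-v, -u + 1]].
At the point, J = [[-2.5000, -4.2500], [-0.5000, 1.5000]] (det J = -5.8750).
Solving J·Δ = −F gives Δ = (-1.8936, 0.2021).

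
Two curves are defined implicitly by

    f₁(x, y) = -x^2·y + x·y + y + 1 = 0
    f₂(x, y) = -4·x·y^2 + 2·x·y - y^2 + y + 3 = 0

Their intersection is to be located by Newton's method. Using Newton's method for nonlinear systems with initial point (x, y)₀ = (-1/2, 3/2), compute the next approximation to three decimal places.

At (-1/2, 3/2): F = (1.375, 5.250).
Jacobian J = [[-2·x·y + y, -x^2 + x + 1], [-4·y^2 + 2·y, -8·x·y + 2·x - 2·y + 1]].
At the point, J = [[3.000, 0.250], [-6.000, 3.000]] (det J = 10.500).
Solving J·Δ = −F gives Δ = (-0.268, -2.286).
Then the next iterate is (x, y)₁ = (-0.768, -0.786).

(-0.768, -0.786)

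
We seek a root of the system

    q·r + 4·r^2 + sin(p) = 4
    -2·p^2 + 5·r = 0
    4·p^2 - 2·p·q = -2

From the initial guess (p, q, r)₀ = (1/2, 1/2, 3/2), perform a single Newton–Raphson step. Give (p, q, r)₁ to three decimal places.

(1.225, 5.174, 0.390)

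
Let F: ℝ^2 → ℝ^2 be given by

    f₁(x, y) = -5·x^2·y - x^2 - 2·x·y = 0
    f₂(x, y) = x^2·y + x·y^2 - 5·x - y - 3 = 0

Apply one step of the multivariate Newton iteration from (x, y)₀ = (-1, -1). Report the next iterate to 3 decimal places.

At (-1, -1): F = (2.000, 1.000).
Jacobian J = [[-10·x·y - 2·x - 2·y, -5·x^2 - 2·x], [2·x·y + y^2 - 5, x^2 + 2·x·y - 1]].
At the point, J = [[-6.000, -3.000], [-2.000, 2.000]] (det J = -18.000).
Solving J·Δ = −F gives Δ = (0.389, -0.111).
Then the next iterate is (x, y)₁ = (-0.611, -1.111).

(-0.611, -1.111)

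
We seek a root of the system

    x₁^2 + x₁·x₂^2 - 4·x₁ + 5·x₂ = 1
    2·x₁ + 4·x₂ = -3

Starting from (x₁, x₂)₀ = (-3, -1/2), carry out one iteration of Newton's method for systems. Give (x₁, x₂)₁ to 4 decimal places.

At (-3, -1/2): F = (16.7500, -5.0000).
Jacobian J = [[2·x₁ + x₂^2 - 4, 2·x₁·x₂ + 5], [2, 4]].
At the point, J = [[-9.7500, 8.0000], [2.0000, 4.0000]] (det J = -55.0000).
Solving J·Δ = −F gives Δ = (1.9455, 0.2773).
Then the next iterate is (x₁, x₂)₁ = (-1.0545, -0.2227).

(-1.0545, -0.2227)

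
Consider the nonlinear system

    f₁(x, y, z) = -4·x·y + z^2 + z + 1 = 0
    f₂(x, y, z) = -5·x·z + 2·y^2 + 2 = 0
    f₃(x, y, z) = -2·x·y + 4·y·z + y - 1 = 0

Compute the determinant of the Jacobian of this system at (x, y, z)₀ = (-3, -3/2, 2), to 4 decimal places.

-1974.0000

J = [[-4·y, -4·x, 2·z + 1], [-5·z, 4·y, -5·x], [-2·y, -2·x + 4·z + 1, 4·y]].
At the point, J = [[6.0000, 12.0000, 5.0000], [-10.0000, -6.0000, 15.0000], [3.0000, 15.0000, -6.0000]].
det J = -1974.0000.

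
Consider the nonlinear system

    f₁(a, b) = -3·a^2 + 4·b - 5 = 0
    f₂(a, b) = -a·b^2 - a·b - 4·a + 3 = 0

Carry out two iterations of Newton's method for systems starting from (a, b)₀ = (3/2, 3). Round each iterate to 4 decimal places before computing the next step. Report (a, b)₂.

(0.5559, 1.3426)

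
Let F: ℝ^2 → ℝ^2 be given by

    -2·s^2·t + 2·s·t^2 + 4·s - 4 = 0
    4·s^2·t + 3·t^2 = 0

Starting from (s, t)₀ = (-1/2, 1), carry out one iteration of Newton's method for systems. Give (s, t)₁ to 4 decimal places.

At (-1/2, 1): F = (-7.5000, 4.0000).
Jacobian J = [[-4·s·t + 2·t^2 + 4, -2·s^2 + 4·s·t], [8·s·t, 4·s^2 + 6·t]].
At the point, J = [[8.0000, -2.5000], [-4.0000, 7.0000]] (det J = 46.0000).
Solving J·Δ = −F gives Δ = (0.9239, -0.0435).
Then the next iterate is (s, t)₁ = (0.4239, 0.9565).

(0.4239, 0.9565)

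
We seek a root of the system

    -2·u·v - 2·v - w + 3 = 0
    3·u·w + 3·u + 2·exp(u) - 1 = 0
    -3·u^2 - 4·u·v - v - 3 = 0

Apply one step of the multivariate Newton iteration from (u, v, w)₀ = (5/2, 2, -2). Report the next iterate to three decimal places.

(0.946, 1.272, 0.312)

At (5/2, 2, -2): F = (-9.000, 15.86499, -43.750).
Jacobian J = [[-2·v, -2·u - 2, -1], [3·w + 2·exp(u) + 3, 0, 3·u], [-6·u - 4·v, -4·u - 1, 0]].
At the point, J = [[-4.000, -7.000, -1.000], [21.36499, 0.000, 7.500], [-23.000, -11.000, 0.000]] (det J = 1112.51487).
Solving J·Δ = −F gives Δ = (-1.554, -0.728, 2.312).
Then the next iterate is (u, v, w)₁ = (0.946, 1.272, 0.312).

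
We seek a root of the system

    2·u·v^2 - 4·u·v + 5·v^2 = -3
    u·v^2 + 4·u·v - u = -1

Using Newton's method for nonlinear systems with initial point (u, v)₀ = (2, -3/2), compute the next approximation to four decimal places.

At (2, -3/2): F = (35.2500, -8.5000).
Jacobian J = [[2·v^2 - 4·v, 4·u·v - 4·u + 10·v], [v^2 + 4·v - 1, 2·u·v + 4·u]].
At the point, J = [[10.5000, -35.0000], [-4.7500, 2.0000]] (det J = -145.2500).
Solving J·Δ = −F gives Δ = (-1.5628, 0.5383).
Then the next iterate is (u, v)₁ = (0.4372, -0.9617).

(0.4372, -0.9617)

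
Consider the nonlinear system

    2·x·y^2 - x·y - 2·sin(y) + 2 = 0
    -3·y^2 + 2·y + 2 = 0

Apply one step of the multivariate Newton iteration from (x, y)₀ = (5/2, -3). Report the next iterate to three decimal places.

(2.144, -1.450)

At (5/2, -3): F = (54.78224, -31.000).
Jacobian J = [[2·y^2 - y, 4·x·y - x - 2·cos(y)], [0, -6·y + 2]].
At the point, J = [[21.000, -30.52002], [0.000, 20.000]] (det J = 420.000).
Solving J·Δ = −F gives Δ = (-0.356, 1.550).
Then the next iterate is (x, y)₁ = (2.144, -1.450).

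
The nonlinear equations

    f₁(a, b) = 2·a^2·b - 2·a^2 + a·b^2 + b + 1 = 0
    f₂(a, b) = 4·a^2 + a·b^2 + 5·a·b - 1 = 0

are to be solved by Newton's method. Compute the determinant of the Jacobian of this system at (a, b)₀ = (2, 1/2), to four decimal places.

-251.2500

J = [[4·a·b - 4·a + b^2, 2·a^2 + 2·a·b + 1], [8·a + b^2 + 5·b, 2·a·b + 5·a]].
At the point, J = [[-3.7500, 11.0000], [18.7500, 12.0000]].
det J = -251.2500.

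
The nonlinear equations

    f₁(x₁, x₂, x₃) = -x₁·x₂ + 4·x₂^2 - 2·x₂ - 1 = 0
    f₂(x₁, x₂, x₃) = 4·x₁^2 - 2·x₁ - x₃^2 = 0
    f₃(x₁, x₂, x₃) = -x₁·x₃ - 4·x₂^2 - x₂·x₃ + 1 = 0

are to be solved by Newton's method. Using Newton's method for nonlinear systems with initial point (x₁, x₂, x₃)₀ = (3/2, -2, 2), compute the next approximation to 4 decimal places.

At (3/2, -2, 2): F = (22.0000, 2.0000, -14.0000).
Jacobian J = [[-x₂, -x₁ + 8·x₂ - 2, 0], [8·x₁ - 2, 0, -2·x₃], [-x₃, -8·x₂ - x₃, -x₁ - x₂]].
At the point, J = [[2.0000, -19.5000, 0.0000], [10.0000, 0.0000, -4.0000], [-2.0000, 14.0000, 0.5000]] (det J = 53.5000).
Solving J·Δ = −F gives Δ = (-2.9813, 0.8224, -6.9533).
Then the next iterate is (x₁, x₂, x₃)₁ = (-1.4813, -1.1776, -4.9533).

(-1.4813, -1.1776, -4.9533)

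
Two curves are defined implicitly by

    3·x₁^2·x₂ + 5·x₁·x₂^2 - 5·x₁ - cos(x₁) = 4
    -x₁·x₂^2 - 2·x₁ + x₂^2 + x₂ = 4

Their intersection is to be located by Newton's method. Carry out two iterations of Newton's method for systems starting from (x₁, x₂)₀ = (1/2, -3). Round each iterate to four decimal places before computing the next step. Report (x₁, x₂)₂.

At (1/2, -3): F = (12.872417, -3.5000).
Jacobian J = [[6·x₁·x₂ + 5·x₂^2 + sin(x₁) - 5, 3·x₁^2 + 10·x₁·x₂], [-x₂^2 - 2, -2·x₁·x₂ + 2·x₂ + 1]].
At the point, J = [[31.479426, -14.2500], [-11.0000, -2.0000]] (det J = -219.708851).
Solving J·Δ = −F gives Δ = (-0.3442, 0.1430).
Then the next iterate is (x₁, x₂)₁ = (0.1558, -2.8570).
Round to (0.1558, -2.8570) and repeat: F = (0.383611, -0.277861), J = [[33.296692, -4.378385], [-10.162449, -3.823759]].
Δ = (-0.0156, -0.0312), so (x₁, x₂)₂ = (0.1402, -2.8882).

(0.1402, -2.8882)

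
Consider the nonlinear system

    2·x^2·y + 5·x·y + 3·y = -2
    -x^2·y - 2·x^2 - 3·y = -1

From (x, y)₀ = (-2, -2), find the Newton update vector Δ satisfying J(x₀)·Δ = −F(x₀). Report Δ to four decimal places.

At (-2, -2): F = (0.0000, 7.0000).
Jacobian J = [[4·x·y + 5·y, 2·x^2 + 5·x + 3], [-2·x·y - 4·x, -x^2 - 3]].
At the point, J = [[6.0000, 1.0000], [0.0000, -7.0000]] (det J = -42.0000).
Solving J·Δ = −F gives Δ = (-0.1667, 1.0000).

(-0.1667, 1.0000)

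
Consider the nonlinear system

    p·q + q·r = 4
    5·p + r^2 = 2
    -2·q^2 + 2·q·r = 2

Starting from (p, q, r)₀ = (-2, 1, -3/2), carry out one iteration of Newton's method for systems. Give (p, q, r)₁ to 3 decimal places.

At (-2, 1, -3/2): F = (-7.500, -9.750, -7.000).
Jacobian J = [[q, p + r, q], [5, 0, 2·r], [0, -4·q + 2·r, 2·q]].
At the point, J = [[1.000, -3.500, 1.000], [5.000, 0.000, -3.000], [0.000, -7.000, 2.000]] (det J = -21.000).
Solving J·Δ = −F gives Δ = (4.000, -0.024, 3.417).
Then the next iterate is (p, q, r)₁ = (2.000, 0.976, 1.917).

(2.000, 0.976, 1.917)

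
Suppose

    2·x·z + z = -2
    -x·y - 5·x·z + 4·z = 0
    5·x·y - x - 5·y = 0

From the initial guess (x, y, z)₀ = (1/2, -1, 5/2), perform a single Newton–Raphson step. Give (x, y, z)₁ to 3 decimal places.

(0.400, 0.039, -0.751)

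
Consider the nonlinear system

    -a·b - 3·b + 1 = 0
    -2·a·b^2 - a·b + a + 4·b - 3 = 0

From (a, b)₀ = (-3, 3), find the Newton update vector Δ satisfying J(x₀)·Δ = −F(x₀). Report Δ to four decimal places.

(0.3333, -1.4496)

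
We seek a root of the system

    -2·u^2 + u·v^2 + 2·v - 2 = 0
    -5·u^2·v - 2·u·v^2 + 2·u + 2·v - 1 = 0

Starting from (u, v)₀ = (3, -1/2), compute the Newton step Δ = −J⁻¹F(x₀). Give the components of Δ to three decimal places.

(-1.716, -0.089)

At (3, -1/2): F = (-20.250, 25.000).
Jacobian J = [[-4·u + v^2, 2·u·v + 2], [-10·u·v - 2·v^2 + 2, -5·u^2 - 4·u·v + 2]].
At the point, J = [[-11.750, -1.000], [16.500, -37.000]] (det J = 451.250).
Solving J·Δ = −F gives Δ = (-1.716, -0.089).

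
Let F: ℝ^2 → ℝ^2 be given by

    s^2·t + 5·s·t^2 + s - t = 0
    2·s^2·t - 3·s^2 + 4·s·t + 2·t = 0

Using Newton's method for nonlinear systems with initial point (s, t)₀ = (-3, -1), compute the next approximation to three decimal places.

(-1.742, -0.713)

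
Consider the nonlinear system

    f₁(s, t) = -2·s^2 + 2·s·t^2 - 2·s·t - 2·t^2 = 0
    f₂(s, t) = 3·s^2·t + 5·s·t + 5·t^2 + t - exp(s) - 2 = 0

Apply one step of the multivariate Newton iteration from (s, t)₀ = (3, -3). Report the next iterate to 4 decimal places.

At (3, -3): F = (36.0000, -106.085537).
Jacobian J = [[-4·s + 2·t^2 - 2·t, 4·s·t - 2·s - 4·t], [6·s·t + 5·t - exp(s), 3·s^2 + 5·s + 10·t + 1]].
At the point, J = [[12.0000, -30.0000], [-89.085537, 13.0000]] (det J = -2516.566108).
Solving J·Δ = −F gives Δ = (-1.0787, 0.7685).
Then the next iterate is (s, t)₁ = (1.9213, -2.2315).

(1.9213, -2.2315)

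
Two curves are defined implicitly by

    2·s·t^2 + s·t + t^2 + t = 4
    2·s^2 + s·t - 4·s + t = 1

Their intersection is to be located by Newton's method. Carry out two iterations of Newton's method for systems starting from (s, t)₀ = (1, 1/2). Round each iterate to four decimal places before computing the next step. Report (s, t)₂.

At (1, 1/2): F = (-2.2500, -2.0000).
Jacobian J = [[2·t^2 + t, 4·s·t + s + 2·t + 1], [4·s + t - 4, s + 1]].
At the point, J = [[1.0000, 5.0000], [0.5000, 2.0000]] (det J = -0.5000).
Solving J·Δ = −F gives Δ = (11.0000, -1.7500).
Then the next iterate is (s, t)₁ = (12.0000, -1.2500).
Round to (12.0000, -1.2500) and repeat: F = (18.8125, 222.7500), J = [[1.8750, -49.5000], [42.7500, 13.0000]].
Δ = (-5.2654, 0.1806), so (s, t)₂ = (6.7346, -1.0694).

(6.7346, -1.0694)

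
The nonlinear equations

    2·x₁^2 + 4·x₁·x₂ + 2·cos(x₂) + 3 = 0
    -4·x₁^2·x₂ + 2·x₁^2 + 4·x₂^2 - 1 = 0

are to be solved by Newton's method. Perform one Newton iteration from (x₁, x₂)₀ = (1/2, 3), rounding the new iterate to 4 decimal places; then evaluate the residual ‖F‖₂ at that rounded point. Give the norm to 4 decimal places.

At (1/2, 3): F = (7.520015, 32.5000).
Jacobian J = [[4·x₁ + 4·x₂, 4·x₁ - 2·sin(x₂)], [-8·x₁·x₂ + 4·x₁, -4·x₁^2 + 8·x₂]].
At the point, J = [[14.0000, 1.717760], [-10.0000, 23.0000]] (det J = 339.177600).
Solving J·Δ = −F gives Δ = (-0.3453, -1.5632).
Then the next iterate is (x₁, x₂)₁ = (0.1547, 1.4368).
Re-evaluating at (0.1547, 1.4368): F = (4.204147, 7.167899), so ‖F‖₂ = 8.3099.

8.3099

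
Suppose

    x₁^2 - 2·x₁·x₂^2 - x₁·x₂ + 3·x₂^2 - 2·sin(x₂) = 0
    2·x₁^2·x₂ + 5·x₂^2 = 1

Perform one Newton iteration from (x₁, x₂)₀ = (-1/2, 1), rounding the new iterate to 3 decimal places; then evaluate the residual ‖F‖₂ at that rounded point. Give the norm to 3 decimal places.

1.238

At (-1/2, 1): F = (3.06706, 4.500).
Jacobian J = [[2·x₁ - 2·x₂^2 - x₂, -4·x₁·x₂ - x₁ + 6·x₂ - 2·cos(x₂)], [4·x₁·x₂, 2·x₁^2 + 10·x₂]].
At the point, J = [[-4.000, 7.41940], [-2.000, 10.500]] (det J = -27.16121).
Solving J·Δ = −F gives Δ = (-0.044, -0.437).
Then the next iterate is (x₁, x₂)₁ = (-0.544, 0.563).
Re-evaluating at (-0.544, 0.563): F = (0.83053, 0.91807), so ‖F‖₂ = 1.238.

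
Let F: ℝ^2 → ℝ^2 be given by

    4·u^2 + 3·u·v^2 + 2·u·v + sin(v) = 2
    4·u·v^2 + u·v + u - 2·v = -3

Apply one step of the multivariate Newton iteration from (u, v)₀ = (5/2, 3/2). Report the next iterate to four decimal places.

(1.3435, 0.9934)

At (5/2, 3/2): F = (48.372495, 28.7500).
Jacobian J = [[8·u + 3·v^2 + 2·v, 6·u·v + 2·u + cos(v)], [4·v^2 + v + 1, 8·u·v + u - 2]].
At the point, J = [[29.7500, 27.570737], [11.5000, 30.5000]] (det J = 590.311522).
Solving J·Δ = −F gives Δ = (-1.1565, -0.5066).
Then the next iterate is (u, v)₁ = (1.3435, 0.9934).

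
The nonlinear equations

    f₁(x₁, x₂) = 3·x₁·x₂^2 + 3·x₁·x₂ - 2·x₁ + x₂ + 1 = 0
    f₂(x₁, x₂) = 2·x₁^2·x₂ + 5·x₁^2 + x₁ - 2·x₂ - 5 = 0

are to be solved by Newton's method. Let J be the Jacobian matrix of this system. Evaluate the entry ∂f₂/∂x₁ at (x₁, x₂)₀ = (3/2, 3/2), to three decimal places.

∂f₂/∂x₁ = 4·x₁·x₂ + 10·x₁ + 1.
At (3/2, 3/2) this is 25.000.

25.000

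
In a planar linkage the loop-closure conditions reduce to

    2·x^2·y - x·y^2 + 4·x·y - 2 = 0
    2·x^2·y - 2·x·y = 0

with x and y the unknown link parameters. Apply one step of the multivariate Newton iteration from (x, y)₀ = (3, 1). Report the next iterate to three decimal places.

(3.200, -0.167)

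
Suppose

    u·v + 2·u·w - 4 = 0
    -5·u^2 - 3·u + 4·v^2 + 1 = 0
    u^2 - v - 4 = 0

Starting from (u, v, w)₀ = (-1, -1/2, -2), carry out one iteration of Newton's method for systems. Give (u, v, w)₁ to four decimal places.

(-1.6667, -1.6667, 0.3333)

At (-1, -1/2, -2): F = (0.5000, 0.0000, -2.5000).
Jacobian J = [[v + 2·w, u, 2·u], [-10·u - 3, 8·v, 0], [2·u, -1, 0]].
At the point, J = [[-4.5000, -1.0000, -2.0000], [7.0000, -4.0000, 0.0000], [-2.0000, -1.0000, 0.0000]] (det J = 30.0000).
Solving J·Δ = −F gives Δ = (-0.6667, -1.1667, 2.3333).
Then the next iterate is (u, v, w)₁ = (-1.6667, -1.6667, 0.3333).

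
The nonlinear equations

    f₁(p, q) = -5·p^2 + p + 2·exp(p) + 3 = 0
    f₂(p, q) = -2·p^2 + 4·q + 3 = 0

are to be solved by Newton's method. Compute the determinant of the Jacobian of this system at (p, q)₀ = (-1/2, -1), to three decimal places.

J = [[-10·p + 2·exp(p) + 1, 0], [-4·p, 4]].
At the point, J = [[7.21306, 0.000], [2.000, 4.000]].
det J = 28.852.

28.852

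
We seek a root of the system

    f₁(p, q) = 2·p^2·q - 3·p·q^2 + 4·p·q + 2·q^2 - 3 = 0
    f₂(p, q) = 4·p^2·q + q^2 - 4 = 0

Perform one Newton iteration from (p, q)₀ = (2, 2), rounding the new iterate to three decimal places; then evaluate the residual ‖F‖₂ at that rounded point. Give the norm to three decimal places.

9.198

At (2, 2): F = (13.000, 32.000).
Jacobian J = [[4·p·q - 3·q^2 + 4·q, 2·p^2 - 6·p·q + 4·p + 4·q], [8·p·q, 4·p^2 + 2·q]].
At the point, J = [[12.000, 0.000], [32.000, 20.000]] (det J = 240.000).
Solving J·Δ = −F gives Δ = (-1.083, 0.133).
Then the next iterate is (p, q)₁ = (0.917, 2.133).
Re-evaluating at (0.917, 2.133): F = (4.99426, 7.72415), so ‖F‖₂ = 9.198.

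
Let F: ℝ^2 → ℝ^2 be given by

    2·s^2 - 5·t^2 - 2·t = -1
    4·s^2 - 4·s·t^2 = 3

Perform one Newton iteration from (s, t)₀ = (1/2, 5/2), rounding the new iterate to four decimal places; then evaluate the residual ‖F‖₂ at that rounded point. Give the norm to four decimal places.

At (1/2, 5/2): F = (-34.7500, -14.5000).
Jacobian J = [[4·s, -10·t - 2], [8·s - 4·t^2, -8·s·t]].
At the point, J = [[2.0000, -27.0000], [-21.0000, -10.0000]] (det J = -587.0000).
Solving J·Δ = −F gives Δ = (-0.0750, -1.2926).
Then the next iterate is (s, t)₁ = (0.4250, 1.2074).
Re-evaluating at (0.4250, 1.2074): F = (-8.342624, -4.755785), so ‖F‖₂ = 9.6030.

9.6030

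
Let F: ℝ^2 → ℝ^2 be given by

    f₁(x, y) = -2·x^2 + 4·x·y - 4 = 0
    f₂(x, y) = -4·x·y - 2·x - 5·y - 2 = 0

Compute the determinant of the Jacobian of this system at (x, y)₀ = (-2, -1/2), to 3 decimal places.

J = [[-4·x + 4·y, 4·x], [-4·y - 2, -4·x - 5]].
At the point, J = [[6.000, -8.000], [0.000, 3.000]].
det J = 18.000.

18.000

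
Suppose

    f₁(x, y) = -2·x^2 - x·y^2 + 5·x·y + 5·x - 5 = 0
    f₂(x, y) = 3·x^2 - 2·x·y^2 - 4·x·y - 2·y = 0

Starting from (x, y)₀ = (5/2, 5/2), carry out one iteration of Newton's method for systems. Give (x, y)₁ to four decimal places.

(-6.0000, 3.0743)

At (5/2, 5/2): F = (10.6250, -42.5000).
Jacobian J = [[-4·x - y^2 + 5·y + 5, -2·x·y + 5·x], [6·x - 2·y^2 - 4·y, -4·x·y - 4·x - 2]].
At the point, J = [[1.2500, 0.0000], [-7.5000, -37.0000]] (det J = -46.2500).
Solving J·Δ = −F gives Δ = (-8.5000, 0.5743).
Then the next iterate is (x, y)₁ = (-6.0000, 3.0743).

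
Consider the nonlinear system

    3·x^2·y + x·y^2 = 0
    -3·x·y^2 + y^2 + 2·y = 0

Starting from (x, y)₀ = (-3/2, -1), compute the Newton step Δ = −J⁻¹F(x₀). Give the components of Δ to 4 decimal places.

(0.6605, 0.1687)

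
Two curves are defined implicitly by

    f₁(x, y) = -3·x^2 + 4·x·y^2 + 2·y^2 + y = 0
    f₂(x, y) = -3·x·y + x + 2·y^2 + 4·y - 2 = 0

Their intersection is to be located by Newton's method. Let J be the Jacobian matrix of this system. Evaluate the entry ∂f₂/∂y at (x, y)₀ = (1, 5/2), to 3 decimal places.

11.000

∂f₂/∂y = -3·x + 4·y + 4.
At (1, 5/2) this is 11.000.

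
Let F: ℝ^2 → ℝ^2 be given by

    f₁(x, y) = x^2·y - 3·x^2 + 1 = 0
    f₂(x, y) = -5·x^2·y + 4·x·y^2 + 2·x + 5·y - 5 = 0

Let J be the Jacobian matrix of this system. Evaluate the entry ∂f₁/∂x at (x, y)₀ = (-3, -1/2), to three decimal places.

∂f₁/∂x = 2·x·y - 6·x.
At (-3, -1/2) this is 21.000.

21.000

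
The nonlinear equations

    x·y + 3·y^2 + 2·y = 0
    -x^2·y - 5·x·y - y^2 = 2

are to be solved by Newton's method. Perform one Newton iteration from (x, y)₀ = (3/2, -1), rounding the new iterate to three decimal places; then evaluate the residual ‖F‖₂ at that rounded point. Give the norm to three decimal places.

At (3/2, -1): F = (-0.500, 6.750).
Jacobian J = [[y, x + 6·y + 2], [-2·x·y - 5·y, -x^2 - 5·x - 2·y]].
At the point, J = [[-1.000, -2.500], [8.000, -7.750]] (det J = 27.750).
Solving J·Δ = −F gives Δ = (-0.748, 0.099).
Then the next iterate is (x, y)₁ = (0.752, -0.901).
Re-evaluating at (0.752, -0.901): F = (-0.04415, 1.08548), so ‖F‖₂ = 1.086.

1.086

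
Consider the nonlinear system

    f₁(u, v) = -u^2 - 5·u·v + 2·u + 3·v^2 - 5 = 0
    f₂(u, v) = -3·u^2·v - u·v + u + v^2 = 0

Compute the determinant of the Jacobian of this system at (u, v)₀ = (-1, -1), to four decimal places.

J = [[-2·u - 5·v + 2, -5·u + 6·v], [-6·u·v - v + 1, -3·u^2 - u + 2·v]].
At the point, J = [[9.0000, -1.0000], [-4.0000, -4.0000]].
det J = -40.0000.

-40.0000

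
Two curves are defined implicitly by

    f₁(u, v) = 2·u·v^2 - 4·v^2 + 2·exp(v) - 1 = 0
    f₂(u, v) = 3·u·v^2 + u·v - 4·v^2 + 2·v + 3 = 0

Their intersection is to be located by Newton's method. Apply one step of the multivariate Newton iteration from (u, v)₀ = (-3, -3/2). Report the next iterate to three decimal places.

(7.979, -2.366)

At (-3, -3/2): F = (-23.05374, -24.750).
Jacobian J = [[2·v^2, 4·u·v - 8·v + 2·exp(v)], [3·v^2 + v, 6·u·v + u - 8·v + 2]].
At the point, J = [[4.500, 30.44626], [5.250, 38.000]] (det J = 11.15713).
Solving J·Δ = −F gives Δ = (10.979, -0.866).
Then the next iterate is (u, v)₁ = (7.979, -2.366).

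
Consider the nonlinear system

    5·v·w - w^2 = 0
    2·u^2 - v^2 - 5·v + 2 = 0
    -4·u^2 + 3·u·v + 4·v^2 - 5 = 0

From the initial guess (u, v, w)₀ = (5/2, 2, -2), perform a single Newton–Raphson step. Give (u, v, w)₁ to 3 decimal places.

At (5/2, 2, -2): F = (-24.000, 0.500, 1.000).
Jacobian J = [[0, 5·w, 5·v - 2·w], [4·u, -2·v - 5, 0], [-8·u + 3·v, 3·u + 8·v, 0]].
At the point, J = [[0.000, -10.000, 14.000], [10.000, -9.000, 0.000], [-14.000, 23.500, 0.000]] (det J = 1526.000).
Solving J·Δ = −F gives Δ = (-0.190, -0.156, 1.603).
Then the next iterate is (u, v, w)₁ = (2.310, 1.844, -0.397).

(2.310, 1.844, -0.397)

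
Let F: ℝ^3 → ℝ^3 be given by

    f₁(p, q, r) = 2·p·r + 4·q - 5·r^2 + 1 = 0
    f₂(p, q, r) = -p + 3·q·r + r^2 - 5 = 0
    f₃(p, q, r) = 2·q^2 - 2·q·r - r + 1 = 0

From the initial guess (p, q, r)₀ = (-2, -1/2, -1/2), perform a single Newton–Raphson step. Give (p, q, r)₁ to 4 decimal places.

(0.8929, 1.0000, -3.3571)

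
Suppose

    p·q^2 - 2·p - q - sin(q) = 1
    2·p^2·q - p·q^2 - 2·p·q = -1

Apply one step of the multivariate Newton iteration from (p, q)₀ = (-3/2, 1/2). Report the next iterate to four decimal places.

(-0.7320, 0.2932)

At (-3/2, 1/2): F = (0.645574, 5.1250).
Jacobian J = [[q^2 - 2, 2·p·q - cos(q) - 1], [4·p·q - q^2 - 2·q, 2·p^2 - 2·p·q - 2·p]].
At the point, J = [[-1.7500, -3.377583], [-4.2500, 9.0000]] (det J = -30.104726).
Solving J·Δ = −F gives Δ = (0.7680, -0.2068).
Then the next iterate is (p, q)₁ = (-0.7320, 0.2932).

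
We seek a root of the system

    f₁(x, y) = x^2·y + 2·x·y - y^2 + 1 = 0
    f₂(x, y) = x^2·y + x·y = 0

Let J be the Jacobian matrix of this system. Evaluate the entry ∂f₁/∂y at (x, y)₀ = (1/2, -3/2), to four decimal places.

4.2500

∂f₁/∂y = x^2 + 2·x - 2·y.
At (1/2, -3/2) this is 4.2500.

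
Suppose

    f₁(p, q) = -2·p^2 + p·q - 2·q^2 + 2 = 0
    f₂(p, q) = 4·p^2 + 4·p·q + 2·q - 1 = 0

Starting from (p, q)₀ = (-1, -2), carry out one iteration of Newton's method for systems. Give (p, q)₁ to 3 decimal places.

At (-1, -2): F = (-6.000, 7.000).
Jacobian J = [[-4·p + q, p - 4·q], [8·p + 4·q, 4·p + 2]].
At the point, J = [[2.000, 7.000], [-16.000, -2.000]] (det J = 108.000).
Solving J·Δ = −F gives Δ = (0.343, 0.759).
Then the next iterate is (p, q)₁ = (-0.657, -1.241).

(-0.657, -1.241)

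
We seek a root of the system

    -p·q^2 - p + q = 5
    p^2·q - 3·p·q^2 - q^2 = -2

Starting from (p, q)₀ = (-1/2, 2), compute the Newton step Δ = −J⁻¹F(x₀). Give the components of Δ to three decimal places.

(0.476, 0.959)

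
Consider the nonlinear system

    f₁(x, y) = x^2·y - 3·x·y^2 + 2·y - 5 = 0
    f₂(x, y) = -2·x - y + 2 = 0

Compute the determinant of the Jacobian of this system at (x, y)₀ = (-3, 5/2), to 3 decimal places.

145.750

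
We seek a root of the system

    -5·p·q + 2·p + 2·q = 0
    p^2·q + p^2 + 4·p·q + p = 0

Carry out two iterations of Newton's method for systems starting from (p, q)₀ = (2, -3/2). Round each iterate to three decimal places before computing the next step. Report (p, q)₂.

(0.286, -0.513)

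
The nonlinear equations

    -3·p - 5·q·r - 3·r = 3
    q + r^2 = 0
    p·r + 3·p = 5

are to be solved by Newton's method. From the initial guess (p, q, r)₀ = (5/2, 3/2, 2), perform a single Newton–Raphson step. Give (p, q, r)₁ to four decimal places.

(1.4516, -0.3871, 1.0968)

At (5/2, 3/2, 2): F = (-31.5000, 5.5000, 7.5000).
Jacobian J = [[-3, -5·r, -5·q - 3], [0, 1, 2·r], [r + 3, 0, p]].
At the point, J = [[-3.0000, -10.0000, -10.5000], [0.0000, 1.0000, 4.0000], [5.0000, 0.0000, 2.5000]] (det J = -155.0000).
Solving J·Δ = −F gives Δ = (-1.0484, -1.8871, -0.9032).
Then the next iterate is (p, q, r)₁ = (1.4516, -0.3871, 1.0968).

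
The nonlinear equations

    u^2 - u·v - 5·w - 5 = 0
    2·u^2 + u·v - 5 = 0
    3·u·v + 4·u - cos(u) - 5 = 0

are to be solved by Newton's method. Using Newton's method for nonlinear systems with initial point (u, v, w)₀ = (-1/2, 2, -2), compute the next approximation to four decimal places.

At (-1/2, 2, -2): F = (6.2500, -5.5000, -10.877583).
Jacobian J = [[2·u - v, -u, -5], [4·u + v, u, 0], [3·v + sin(u) + 4, 3·u, 0]].
At the point, J = [[-3.0000, 0.5000, -5.0000], [0.0000, -0.5000, 0.0000], [9.520574, -1.5000, 0.0000]] (det J = -23.801436).
Solving J·Δ = −F gives Δ = (-0.5906, -11.0000, 0.5043).
Then the next iterate is (u, v, w)₁ = (-1.0906, -9.0000, -1.4957).

(-1.0906, -9.0000, -1.4957)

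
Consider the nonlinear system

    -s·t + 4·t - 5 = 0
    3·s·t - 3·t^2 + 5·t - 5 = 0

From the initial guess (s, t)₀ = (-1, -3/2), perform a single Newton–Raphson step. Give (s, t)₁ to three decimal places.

(0.635, 0.510)

At (-1, -3/2): F = (-12.500, -14.750).
Jacobian J = [[-t, -s + 4], [3·t, 3·s - 6·t + 5]].
At the point, J = [[1.500, 5.000], [-4.500, 11.000]] (det J = 39.000).
Solving J·Δ = −F gives Δ = (1.635, 2.010).
Then the next iterate is (s, t)₁ = (0.635, 0.510).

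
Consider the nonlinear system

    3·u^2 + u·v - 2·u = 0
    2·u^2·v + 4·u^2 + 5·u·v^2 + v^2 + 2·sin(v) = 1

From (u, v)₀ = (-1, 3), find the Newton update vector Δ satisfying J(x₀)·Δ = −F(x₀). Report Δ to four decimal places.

(0.5154, -0.5769)

At (-1, 3): F = (2.0000, -26.717760).
Jacobian J = [[6·u + v - 2, u], [4·u·v + 8·u + 5·v^2, 2·u^2 + 10·u·v + 2·v + 2·cos(v)]].
At the point, J = [[-5.0000, -1.0000], [25.0000, -23.979985]] (det J = 144.899925).
Solving J·Δ = −F gives Δ = (0.5154, -0.5769).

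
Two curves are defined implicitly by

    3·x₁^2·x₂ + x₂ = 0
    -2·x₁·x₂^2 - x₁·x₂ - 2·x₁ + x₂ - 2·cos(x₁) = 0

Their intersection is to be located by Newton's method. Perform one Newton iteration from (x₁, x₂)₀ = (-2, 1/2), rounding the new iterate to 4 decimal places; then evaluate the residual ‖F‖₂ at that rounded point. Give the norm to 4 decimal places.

At (-2, 1/2): F = (6.5000, 7.332294).
Jacobian J = [[6·x₁·x₂, 3·x₁^2 + 1], [-2·x₂^2 - x₂ + 2·sin(x₁) - 2, -4·x₁·x₂ - x₁ + 1]].
At the point, J = [[-6.0000, 13.0000], [-4.818595, 7.0000]] (det J = 20.641733).
Solving J·Δ = −F gives Δ = (2.4135, 0.6139).
Then the next iterate is (x₁, x₂)₁ = (0.4135, 1.1139).
Re-evaluating at (0.4135, 1.1139): F = (1.685271, -3.031257), so ‖F‖₂ = 3.4682.

3.4682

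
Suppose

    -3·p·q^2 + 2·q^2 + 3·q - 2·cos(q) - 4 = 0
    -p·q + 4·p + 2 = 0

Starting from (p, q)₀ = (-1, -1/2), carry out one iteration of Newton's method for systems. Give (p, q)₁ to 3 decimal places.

At (-1, -1/2): F = (-6.00517, -2.500).
Jacobian J = [[-3·q^2, -6·p·q + 4·q + 2·sin(q) + 3], [-q + 4, -p]].
At the point, J = [[-0.750, -2.95885], [4.500, 1.000]] (det J = 12.56483).
Solving J·Δ = −F gives Δ = (1.067, -2.300).
Then the next iterate is (p, q)₁ = (0.067, -2.800).

(0.067, -2.800)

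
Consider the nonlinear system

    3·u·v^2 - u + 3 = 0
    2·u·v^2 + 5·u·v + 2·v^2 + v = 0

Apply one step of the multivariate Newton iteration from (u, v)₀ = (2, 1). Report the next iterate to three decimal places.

At (2, 1): F = (7.000, 17.000).
Jacobian J = [[3·v^2 - 1, 6·u·v], [2·v^2 + 5·v, 4·u·v + 5·u + 4·v + 1]].
At the point, J = [[2.000, 12.000], [7.000, 23.000]] (det J = -38.000).
Solving J·Δ = −F gives Δ = (-1.132, -0.395).
Then the next iterate is (u, v)₁ = (0.868, 0.605).

(0.868, 0.605)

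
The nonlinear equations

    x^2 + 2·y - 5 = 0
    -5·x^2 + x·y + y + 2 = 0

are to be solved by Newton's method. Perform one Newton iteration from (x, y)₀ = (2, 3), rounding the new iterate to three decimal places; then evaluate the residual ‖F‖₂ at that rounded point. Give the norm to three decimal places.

At (2, 3): F = (5.000, -9.000).
Jacobian J = [[2·x, 2], [-10·x + y, x + 1]].
At the point, J = [[4.000, 2.000], [-17.000, 3.000]] (det J = 46.000).
Solving J·Δ = −F gives Δ = (-0.717, -1.065).
Then the next iterate is (x, y)₁ = (1.283, 1.935).
Re-evaluating at (1.283, 1.935): F = (0.51609, -1.81284), so ‖F‖₂ = 1.885.

1.885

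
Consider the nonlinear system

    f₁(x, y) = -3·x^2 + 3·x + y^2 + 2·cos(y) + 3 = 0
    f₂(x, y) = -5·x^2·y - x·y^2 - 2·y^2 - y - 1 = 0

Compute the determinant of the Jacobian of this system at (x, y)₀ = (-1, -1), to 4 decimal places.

J = [[-6·x + 3, 2·y - 2·sin(y)], [-10·x·y - y^2, -5·x^2 - 2·x·y - 4·y - 1]].
At the point, J = [[9.0000, -0.317058], [-11.0000, -4.0000]].
det J = -39.4876.

-39.4876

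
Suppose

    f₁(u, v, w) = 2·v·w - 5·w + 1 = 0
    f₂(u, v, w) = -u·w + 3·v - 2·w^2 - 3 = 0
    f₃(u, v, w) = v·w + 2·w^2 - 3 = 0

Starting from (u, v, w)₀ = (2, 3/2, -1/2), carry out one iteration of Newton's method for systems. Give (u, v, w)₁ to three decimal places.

(88.000, -13.500, 8.000)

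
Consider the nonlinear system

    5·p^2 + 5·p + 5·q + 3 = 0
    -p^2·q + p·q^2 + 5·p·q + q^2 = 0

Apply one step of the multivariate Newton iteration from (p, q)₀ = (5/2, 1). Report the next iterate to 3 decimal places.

At (5/2, 1): F = (51.750, 9.750).
Jacobian J = [[10·p + 5, 5], [-2·p·q + q^2 + 5·q, -p^2 + 2·p·q + 5·p + 2·q]].
At the point, J = [[30.000, 5.000], [1.000, 13.250]] (det J = 392.500).
Solving J·Δ = −F gives Δ = (-1.623, -0.613).
Then the next iterate is (p, q)₁ = (0.877, 0.387).

(0.877, 0.387)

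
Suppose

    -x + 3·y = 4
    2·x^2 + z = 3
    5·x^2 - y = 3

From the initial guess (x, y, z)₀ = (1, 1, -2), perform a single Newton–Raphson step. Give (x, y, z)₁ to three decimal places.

(0.966, 1.655, 1.138)

At (1, 1, -2): F = (-2.000, -3.000, 1.000).
Jacobian J = [[-1, 3, 0], [4·x, 0, 1], [10·x, -1, 0]].
At the point, J = [[-1.000, 3.000, 0.000], [4.000, 0.000, 1.000], [10.000, -1.000, 0.000]] (det J = 29.000).
Solving J·Δ = −F gives Δ = (-0.034, 0.655, 3.138).
Then the next iterate is (x, y, z)₁ = (0.966, 1.655, 1.138).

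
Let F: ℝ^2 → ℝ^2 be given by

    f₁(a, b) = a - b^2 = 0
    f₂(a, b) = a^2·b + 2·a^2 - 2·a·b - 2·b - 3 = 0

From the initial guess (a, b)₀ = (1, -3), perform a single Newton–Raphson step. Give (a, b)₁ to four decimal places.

At (1, -3): F = (-8.0000, 8.0000).
Jacobian J = [[1, -2·b], [2·a·b + 4·a - 2·b, a^2 - 2·a - 2]].
At the point, J = [[1.0000, 6.0000], [4.0000, -3.0000]] (det J = -27.0000).
Solving J·Δ = −F gives Δ = (-0.8889, 1.4815).
Then the next iterate is (a, b)₁ = (0.1111, -1.5185).

(0.1111, -1.5185)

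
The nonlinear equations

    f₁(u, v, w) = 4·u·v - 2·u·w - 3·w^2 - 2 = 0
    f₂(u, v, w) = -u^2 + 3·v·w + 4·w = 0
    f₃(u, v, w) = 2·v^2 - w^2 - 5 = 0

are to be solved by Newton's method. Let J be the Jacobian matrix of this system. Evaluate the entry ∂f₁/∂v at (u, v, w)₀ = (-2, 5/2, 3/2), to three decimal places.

∂f₁/∂v = 4·u.
At (-2, 5/2, 3/2) this is -8.000.

-8.000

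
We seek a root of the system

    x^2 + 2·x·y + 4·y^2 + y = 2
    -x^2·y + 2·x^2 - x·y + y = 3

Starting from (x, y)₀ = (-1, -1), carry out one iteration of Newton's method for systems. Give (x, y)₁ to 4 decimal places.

(-1.2857, -0.4286)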